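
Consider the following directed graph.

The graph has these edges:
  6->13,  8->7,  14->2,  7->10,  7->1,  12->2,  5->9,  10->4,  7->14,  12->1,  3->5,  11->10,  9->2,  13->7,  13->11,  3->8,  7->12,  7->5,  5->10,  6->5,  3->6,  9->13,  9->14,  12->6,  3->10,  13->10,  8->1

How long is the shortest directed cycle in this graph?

4

For each vertex v, BFS finds the shortest path from v back to v.
The shortest such closed walk is 6 → 13 → 7 → 12 → 6, length 4.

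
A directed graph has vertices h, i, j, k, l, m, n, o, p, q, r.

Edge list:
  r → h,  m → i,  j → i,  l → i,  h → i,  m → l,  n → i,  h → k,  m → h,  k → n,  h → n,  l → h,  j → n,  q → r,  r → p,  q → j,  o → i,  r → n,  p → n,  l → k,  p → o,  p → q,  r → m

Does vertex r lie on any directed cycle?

r is on a cycle iff r can reach itself via ≥1 edge.
r → p → q → r — yes.

Yes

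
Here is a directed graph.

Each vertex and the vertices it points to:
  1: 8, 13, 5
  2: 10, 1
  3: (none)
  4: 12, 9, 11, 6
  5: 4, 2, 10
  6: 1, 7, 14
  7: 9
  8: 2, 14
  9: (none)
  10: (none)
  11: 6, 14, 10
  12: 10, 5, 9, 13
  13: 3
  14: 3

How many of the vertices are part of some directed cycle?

8

A vertex is on a directed cycle iff it belongs to a strongly connected component of size ≥ 2 (or has a self-loop).
The vertices on cycles are {1, 2, 4, 5, 6, 8, 11, 12} — 8 in total.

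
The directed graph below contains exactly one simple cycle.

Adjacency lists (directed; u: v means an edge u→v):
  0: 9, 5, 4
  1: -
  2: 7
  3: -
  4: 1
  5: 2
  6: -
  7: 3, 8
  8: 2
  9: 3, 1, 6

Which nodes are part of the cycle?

2, 7, 8

DFS with gray/black marking from 2:
2 gray
  7 gray
    3 gray
    3 black
    8 gray
      8→2: 2 is gray → back edge
Back edge closes the cycle 2 → 7 → 8 → 2; its vertices are {2, 7, 8}.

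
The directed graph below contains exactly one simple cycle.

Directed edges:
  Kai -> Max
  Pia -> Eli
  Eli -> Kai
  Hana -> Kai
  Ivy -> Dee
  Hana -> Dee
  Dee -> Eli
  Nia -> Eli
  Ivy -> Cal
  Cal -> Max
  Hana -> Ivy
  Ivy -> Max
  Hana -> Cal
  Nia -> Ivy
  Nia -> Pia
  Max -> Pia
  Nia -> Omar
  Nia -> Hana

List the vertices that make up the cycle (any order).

DFS with gray/black marking from Pia:
Pia gray
  Eli gray
    Kai gray
      Max gray
        Max→Pia: Pia is gray → back edge
Back edge closes the cycle Pia → Eli → Kai → Max → Pia; its vertices are {Eli, Kai, Max, Pia}.

Eli, Kai, Max, Pia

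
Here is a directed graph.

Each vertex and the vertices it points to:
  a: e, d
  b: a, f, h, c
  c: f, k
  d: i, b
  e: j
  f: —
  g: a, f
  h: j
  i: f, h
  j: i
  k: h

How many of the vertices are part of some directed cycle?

A vertex is on a directed cycle iff it belongs to a strongly connected component of size ≥ 2 (or has a self-loop).
The vertices on cycles are {a, b, d, h, i, j} — 6 in total.

6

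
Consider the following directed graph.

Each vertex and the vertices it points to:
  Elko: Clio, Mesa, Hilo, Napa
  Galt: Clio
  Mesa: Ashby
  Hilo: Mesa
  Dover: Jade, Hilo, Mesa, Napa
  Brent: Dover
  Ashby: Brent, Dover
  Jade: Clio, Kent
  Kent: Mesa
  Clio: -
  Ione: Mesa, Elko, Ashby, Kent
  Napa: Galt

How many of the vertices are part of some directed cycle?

A vertex is on a directed cycle iff it belongs to a strongly connected component of size ≥ 2 (or has a self-loop).
The vertices on cycles are {Hilo, Jade, Kent, Mesa, Ashby, Brent, Dover} — 7 in total.

7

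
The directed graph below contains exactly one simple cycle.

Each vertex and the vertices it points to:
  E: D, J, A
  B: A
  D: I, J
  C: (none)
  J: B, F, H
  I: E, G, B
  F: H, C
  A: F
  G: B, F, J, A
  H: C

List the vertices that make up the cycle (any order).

DFS with gray/black marking from I:
I gray
  E gray
    D gray
      D→I: I is gray → back edge
Back edge closes the cycle I → E → D → I; its vertices are {D, E, I}.

D, E, I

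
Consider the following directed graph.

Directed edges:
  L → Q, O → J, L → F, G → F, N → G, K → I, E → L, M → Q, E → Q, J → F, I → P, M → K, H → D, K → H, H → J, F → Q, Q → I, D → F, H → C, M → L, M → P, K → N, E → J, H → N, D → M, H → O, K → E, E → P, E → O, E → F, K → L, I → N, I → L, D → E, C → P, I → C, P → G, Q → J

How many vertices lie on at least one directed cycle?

13

A vertex is on a directed cycle iff it belongs to a strongly connected component of size ≥ 2 (or has a self-loop).
The vertices on cycles are {C, D, F, G, H, I, J, K, L, M, N, P, Q} — 13 in total.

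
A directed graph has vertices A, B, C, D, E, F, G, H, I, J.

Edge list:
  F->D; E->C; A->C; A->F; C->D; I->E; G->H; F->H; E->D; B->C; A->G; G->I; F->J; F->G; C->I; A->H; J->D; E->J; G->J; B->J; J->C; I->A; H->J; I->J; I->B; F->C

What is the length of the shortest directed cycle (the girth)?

3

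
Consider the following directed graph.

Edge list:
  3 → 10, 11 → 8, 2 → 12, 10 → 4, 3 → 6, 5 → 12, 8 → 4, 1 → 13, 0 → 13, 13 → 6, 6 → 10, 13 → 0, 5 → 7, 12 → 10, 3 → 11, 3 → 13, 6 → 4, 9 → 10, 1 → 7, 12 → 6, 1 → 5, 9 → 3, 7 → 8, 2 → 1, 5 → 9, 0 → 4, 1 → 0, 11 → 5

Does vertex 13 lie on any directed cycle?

13 is on a cycle iff 13 can reach itself via ≥1 edge.
13 → 0 → 13 — yes.

Yes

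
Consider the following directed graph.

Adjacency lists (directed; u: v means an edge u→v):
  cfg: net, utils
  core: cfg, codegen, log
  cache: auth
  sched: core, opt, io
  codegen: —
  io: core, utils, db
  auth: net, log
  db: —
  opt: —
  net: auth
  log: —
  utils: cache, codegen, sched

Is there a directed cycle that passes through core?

Yes

core is on a cycle iff core can reach itself via ≥1 edge.
core → cfg → utils → sched → core — yes.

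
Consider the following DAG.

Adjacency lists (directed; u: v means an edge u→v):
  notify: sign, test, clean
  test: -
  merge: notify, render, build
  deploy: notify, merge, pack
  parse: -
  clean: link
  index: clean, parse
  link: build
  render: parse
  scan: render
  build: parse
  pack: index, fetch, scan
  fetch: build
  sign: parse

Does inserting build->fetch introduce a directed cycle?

Yes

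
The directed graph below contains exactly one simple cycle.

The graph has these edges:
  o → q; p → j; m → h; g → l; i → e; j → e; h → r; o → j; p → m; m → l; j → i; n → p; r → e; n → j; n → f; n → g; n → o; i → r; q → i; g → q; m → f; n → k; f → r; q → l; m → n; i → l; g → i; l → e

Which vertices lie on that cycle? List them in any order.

m, n, p

DFS with gray/black marking from m:
m gray
  n gray
    j gray
      e gray
      e black
      i gray
        r gray
          r→e: e black — skip
        r black
        i→e: e black — skip
        l gray
          l→e: e black — skip
        l black
      i black
    j black
    g gray
      g→l: l black — skip
      g→i: i black — skip
      q gray
        q→i: i black — skip
        q→l: l black — skip
      q black
    g black
    f gray
      f→r: r black — skip
    f black
    k gray
    k black
    o gray
      o→q: q black — skip
      o→j: j black — skip
    o black
    p gray
      p→m: m is gray → back edge
Back edge closes the cycle m → n → p → m; its vertices are {m, n, p}.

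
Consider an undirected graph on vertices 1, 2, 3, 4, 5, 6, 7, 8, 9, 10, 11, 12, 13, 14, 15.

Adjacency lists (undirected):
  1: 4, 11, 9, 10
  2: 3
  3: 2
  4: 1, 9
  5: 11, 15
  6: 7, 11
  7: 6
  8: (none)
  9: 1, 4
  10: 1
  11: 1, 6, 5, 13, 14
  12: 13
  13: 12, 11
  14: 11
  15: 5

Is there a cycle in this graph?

DFS, tracking each vertex's parent; an edge to a visited non-parent vertex closes a cycle.
Start from 12:
visit 12 (parent –)
  visit 13 (parent 12)
    13–12: parent, skip
    visit 11 (parent 13)
      visit 1 (parent 11)
        visit 4 (parent 1)
          4–1: parent, skip
          visit 9 (parent 4)
            9–1: 1 visited and ≠ parent → cycle
Cycle: 1 – 4 – 9 – 1.

Yes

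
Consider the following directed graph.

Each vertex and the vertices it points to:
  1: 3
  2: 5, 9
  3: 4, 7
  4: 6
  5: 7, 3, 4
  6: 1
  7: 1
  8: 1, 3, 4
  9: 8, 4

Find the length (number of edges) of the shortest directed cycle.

3

For each vertex v, BFS finds the shortest path from v back to v.
The shortest such closed walk is 7 → 1 → 3 → 7, length 3.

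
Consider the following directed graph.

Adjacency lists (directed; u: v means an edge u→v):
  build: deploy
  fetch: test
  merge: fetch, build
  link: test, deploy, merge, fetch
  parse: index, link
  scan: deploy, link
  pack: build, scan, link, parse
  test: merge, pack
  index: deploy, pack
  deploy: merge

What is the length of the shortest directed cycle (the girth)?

For each vertex v, BFS finds the shortest path from v back to v.
The shortest such closed walk is pack → link → test → pack, length 3.

3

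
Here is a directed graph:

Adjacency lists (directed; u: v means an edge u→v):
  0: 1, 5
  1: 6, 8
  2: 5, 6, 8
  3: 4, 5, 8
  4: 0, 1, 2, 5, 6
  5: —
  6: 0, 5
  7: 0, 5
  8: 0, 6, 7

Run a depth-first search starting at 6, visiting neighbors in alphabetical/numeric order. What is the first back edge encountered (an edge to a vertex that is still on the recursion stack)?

1→6

DFS from 6 (visiting neighbors in alphabetical/numeric order); mark gray on enter, black on exit:
6 gray
  0 gray
    1 gray
      1→6: 6 is gray → back edge
First back edge: 1 → 6.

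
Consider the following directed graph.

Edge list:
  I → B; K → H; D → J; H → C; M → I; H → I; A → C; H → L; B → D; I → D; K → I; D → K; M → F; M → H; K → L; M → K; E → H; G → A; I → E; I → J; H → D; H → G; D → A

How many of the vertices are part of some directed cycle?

A vertex is on a directed cycle iff it belongs to a strongly connected component of size ≥ 2 (or has a self-loop).
The vertices on cycles are {B, D, E, H, I, K} — 6 in total.

6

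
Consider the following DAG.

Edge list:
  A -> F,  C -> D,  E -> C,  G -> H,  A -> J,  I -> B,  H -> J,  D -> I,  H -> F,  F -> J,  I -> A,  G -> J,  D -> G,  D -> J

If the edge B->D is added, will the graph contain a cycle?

Adding B→D creates a cycle iff D can already reach B.
Path from D: D → I → B.
So D → … → B → D is a cycle.

Yes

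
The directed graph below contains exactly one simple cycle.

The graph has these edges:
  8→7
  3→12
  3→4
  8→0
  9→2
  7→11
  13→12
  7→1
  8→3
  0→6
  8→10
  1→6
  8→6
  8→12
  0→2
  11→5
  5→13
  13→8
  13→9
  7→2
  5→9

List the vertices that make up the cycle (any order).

5, 7, 8, 11, 13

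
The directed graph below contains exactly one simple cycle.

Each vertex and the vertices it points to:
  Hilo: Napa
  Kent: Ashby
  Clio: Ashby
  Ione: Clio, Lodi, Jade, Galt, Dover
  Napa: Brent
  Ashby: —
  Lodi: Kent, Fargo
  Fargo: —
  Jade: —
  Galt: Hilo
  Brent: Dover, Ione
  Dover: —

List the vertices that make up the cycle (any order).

Galt, Hilo, Ione, Napa, Brent

DFS with gray/black marking from Ione:
Ione gray
  Clio gray
    Ashby gray
    Ashby black
  Clio black
  Lodi gray
    Kent gray
      Kent→Ashby: Ashby black — skip
    Kent black
    Fargo gray
    Fargo black
  Lodi black
  Jade gray
  Jade black
  Galt gray
    Hilo gray
      Napa gray
        Brent gray
          Dover gray
          Dover black
          Brent→Ione: Ione is gray → back edge
Back edge closes the cycle Ione → Galt → Hilo → Napa → Brent → Ione; its vertices are {Galt, Hilo, Ione, Napa, Brent}.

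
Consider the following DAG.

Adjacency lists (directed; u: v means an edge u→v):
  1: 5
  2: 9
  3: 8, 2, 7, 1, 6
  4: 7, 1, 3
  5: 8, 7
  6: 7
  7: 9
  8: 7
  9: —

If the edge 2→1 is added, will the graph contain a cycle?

No

Adding 2→1 creates a cycle iff 1 can already reach 2.
Explore from 1: no path reaches 2. The graph stays acyclic.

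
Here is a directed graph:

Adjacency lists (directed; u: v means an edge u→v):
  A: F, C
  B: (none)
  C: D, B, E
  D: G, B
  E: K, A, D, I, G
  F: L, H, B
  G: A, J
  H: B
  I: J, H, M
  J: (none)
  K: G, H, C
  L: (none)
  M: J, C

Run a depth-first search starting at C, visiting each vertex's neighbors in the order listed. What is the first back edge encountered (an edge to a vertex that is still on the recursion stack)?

A->C

DFS from C (visiting each vertex's neighbors in the order listed); mark gray on enter, black on exit:
C gray
  D gray
    G gray
      A gray
        F gray
          L gray
          L black
          H gray
            B gray
            B black
          H black
          F→B: B black — skip
        F black
        A→C: C is gray → back edge
First back edge: A → C.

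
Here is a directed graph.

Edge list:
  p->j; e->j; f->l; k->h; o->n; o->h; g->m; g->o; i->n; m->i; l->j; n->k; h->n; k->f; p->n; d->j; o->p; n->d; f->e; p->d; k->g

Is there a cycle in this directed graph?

DFS with white/gray/black marking, starting from f:
f gray
  l gray
    j gray
    j black
  l black
  e gray
    e→j: j black — skip
  e black
f black
g gray
  o gray
    n gray
      k gray
        k→f: f black — skip
        h gray
          h→n: n is gray → back edge
Back edge found, so a cycle exists: n → k → h → n.

Yes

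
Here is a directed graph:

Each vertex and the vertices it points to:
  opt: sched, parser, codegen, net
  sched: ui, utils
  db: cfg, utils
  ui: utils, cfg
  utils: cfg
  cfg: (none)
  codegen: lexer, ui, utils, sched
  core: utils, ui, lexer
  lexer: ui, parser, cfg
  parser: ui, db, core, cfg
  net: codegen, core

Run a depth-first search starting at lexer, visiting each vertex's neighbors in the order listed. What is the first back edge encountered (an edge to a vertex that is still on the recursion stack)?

DFS from lexer (visiting each vertex's neighbors in the order listed); mark gray on enter, black on exit:
lexer gray
  ui gray
    utils gray
      cfg gray
      cfg black
    utils black
    ui→cfg: cfg black — skip
  ui black
  parser gray
    parser→ui: ui black — skip
    db gray
      db→cfg: cfg black — skip
      db→utils: utils black — skip
    db black
    core gray
      core→utils: utils black — skip
      core→ui: ui black — skip
      core→lexer: lexer is gray → back edge
First back edge: core → lexer.

core→lexer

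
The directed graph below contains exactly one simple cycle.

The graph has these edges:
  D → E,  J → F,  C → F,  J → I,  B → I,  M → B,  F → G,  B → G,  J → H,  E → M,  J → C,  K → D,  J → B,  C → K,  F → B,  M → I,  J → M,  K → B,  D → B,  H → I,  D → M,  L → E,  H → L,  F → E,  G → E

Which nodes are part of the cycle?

DFS with gray/black marking from G:
G gray
  E gray
    M gray
      I gray
      I black
      B gray
        B→I: I black — skip
        B→G: G is gray → back edge
Back edge closes the cycle G → E → M → B → G; its vertices are {B, E, G, M}.

B, E, G, M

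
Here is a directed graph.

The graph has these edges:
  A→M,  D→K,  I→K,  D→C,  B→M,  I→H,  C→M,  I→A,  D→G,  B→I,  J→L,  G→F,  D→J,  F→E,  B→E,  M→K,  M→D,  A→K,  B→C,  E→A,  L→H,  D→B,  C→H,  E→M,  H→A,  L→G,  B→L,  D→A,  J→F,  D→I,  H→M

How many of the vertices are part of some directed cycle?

12

A vertex is on a directed cycle iff it belongs to a strongly connected component of size ≥ 2 (or has a self-loop).
The vertices on cycles are {A, B, C, D, E, F, G, H, I, J, L, M} — 12 in total.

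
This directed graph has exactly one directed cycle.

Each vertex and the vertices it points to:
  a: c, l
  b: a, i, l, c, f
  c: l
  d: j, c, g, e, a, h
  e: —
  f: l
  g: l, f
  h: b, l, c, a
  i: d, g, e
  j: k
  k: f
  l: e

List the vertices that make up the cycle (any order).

DFS with gray/black marking from i:
i gray
  d gray
    j gray
      k gray
        f gray
          l gray
            e gray
            e black
          l black
        f black
      k black
    j black
    c gray
      c→l: l black — skip
    c black
    g gray
      g→l: l black — skip
      g→f: f black — skip
    g black
    d→e: e black — skip
    a gray
      a→c: c black — skip
      a→l: l black — skip
    a black
    h gray
      b gray
        b→a: a black — skip
        b→i: i is gray → back edge
Back edge closes the cycle i → d → h → b → i; its vertices are {b, d, h, i}.

b, d, h, i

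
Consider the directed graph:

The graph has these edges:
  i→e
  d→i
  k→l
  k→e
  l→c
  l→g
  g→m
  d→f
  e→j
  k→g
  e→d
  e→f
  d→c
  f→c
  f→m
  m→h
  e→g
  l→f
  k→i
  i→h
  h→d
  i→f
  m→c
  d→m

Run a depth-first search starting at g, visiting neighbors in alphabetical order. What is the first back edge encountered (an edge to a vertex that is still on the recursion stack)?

DFS from g (visiting neighbors in alphabetical order); mark gray on enter, black on exit:
g gray
  m gray
    c gray
    c black
    h gray
      d gray
        d→c: c black — skip
        f gray
          f→c: c black — skip
          f→m: m is gray → back edge
First back edge: f → m.

f->m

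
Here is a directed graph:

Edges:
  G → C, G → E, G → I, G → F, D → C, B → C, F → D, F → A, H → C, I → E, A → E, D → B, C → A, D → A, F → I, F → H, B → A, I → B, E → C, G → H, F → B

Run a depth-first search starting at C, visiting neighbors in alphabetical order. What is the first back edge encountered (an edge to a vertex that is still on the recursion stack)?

E->C

DFS from C (visiting neighbors in alphabetical order); mark gray on enter, black on exit:
C gray
  A gray
    E gray
      E→C: C is gray → back edge
First back edge: E → C.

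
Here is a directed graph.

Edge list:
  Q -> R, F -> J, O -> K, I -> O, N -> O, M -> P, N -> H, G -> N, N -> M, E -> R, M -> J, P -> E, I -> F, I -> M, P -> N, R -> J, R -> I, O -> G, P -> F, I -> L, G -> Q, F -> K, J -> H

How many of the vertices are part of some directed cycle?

A vertex is on a directed cycle iff it belongs to a strongly connected component of size ≥ 2 (or has a self-loop).
The vertices on cycles are {E, G, I, M, N, O, P, Q, R} — 9 in total.

9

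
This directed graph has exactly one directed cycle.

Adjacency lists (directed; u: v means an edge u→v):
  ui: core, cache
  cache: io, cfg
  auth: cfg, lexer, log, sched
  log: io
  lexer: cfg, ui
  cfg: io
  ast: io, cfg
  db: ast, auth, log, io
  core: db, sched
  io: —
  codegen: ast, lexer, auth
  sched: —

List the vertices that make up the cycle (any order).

db, ui, auth, core, lexer

DFS with gray/black marking from lexer:
lexer gray
  cfg gray
    io gray
    io black
  cfg black
  ui gray
    core gray
      db gray
        ast gray
          ast→io: io black — skip
          ast→cfg: cfg black — skip
        ast black
        auth gray
          auth→cfg: cfg black — skip
          auth→lexer: lexer is gray → back edge
Back edge closes the cycle lexer → ui → core → db → auth → lexer; its vertices are {db, ui, auth, core, lexer}.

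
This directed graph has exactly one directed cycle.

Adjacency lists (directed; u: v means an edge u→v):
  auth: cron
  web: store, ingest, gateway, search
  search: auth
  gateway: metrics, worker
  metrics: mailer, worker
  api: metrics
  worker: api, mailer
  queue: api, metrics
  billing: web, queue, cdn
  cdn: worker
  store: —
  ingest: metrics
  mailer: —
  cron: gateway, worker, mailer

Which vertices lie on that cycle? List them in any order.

DFS with gray/black marking from worker:
worker gray
  api gray
    metrics gray
      mailer gray
      mailer black
      metrics→worker: worker is gray → back edge
Back edge closes the cycle worker → api → metrics → worker; its vertices are {api, worker, metrics}.

api, worker, metrics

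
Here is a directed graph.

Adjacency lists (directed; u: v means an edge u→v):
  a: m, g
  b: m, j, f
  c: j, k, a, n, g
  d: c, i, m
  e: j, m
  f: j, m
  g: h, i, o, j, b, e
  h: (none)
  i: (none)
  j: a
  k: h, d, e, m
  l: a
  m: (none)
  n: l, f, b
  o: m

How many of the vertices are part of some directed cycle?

A vertex is on a directed cycle iff it belongs to a strongly connected component of size ≥ 2 (or has a self-loop).
The vertices on cycles are {a, b, c, d, e, f, g, j, k} — 9 in total.

9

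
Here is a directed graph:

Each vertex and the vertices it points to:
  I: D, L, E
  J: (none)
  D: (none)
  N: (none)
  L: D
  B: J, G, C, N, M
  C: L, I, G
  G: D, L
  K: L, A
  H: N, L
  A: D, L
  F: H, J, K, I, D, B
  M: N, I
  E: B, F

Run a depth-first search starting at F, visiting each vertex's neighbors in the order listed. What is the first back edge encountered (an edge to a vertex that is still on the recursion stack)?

C→I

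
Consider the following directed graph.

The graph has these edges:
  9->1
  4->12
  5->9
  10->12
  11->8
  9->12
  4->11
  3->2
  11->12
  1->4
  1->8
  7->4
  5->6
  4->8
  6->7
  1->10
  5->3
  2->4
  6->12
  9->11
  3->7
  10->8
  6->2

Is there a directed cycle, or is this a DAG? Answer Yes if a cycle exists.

No

DFS with white/gray/black marking, starting from 3:
3 gray
  2 gray
    4 gray
      11 gray
        12 gray
        12 black
        8 gray
        8 black
      11 black
      4→8: 8 black — skip
      4→12: 12 black — skip
    4 black
  2 black
  7 gray
    7→4: 4 black — skip
  7 black
3 black
1 gray
  10 gray
    10→12: 12 black — skip
    10→8: 8 black — skip
  10 black
  1→8: 8 black — skip
  1→4: 4 black — skip
1 black
5 gray
  9 gray
    9→11: 11 black — skip
    9→12: 12 black — skip
    9→1: 1 black — skip
  9 black
  5→3: 3 black — skip
  6 gray
    6→7: 7 black — skip
    6→2: 2 black — skip
    6→12: 12 black — skip
  6 black
5 black
Every edge goes to a white or black vertex — no back edge, so the graph is acyclic.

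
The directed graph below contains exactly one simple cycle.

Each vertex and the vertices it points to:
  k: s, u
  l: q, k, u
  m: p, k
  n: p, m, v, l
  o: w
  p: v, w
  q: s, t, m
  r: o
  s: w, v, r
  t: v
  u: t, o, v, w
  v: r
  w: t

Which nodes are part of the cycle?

o, r, t, v, w

DFS with gray/black marking from w:
w gray
  t gray
    v gray
      r gray
        o gray
          o→w: w is gray → back edge
Back edge closes the cycle w → t → v → r → o → w; its vertices are {o, r, t, v, w}.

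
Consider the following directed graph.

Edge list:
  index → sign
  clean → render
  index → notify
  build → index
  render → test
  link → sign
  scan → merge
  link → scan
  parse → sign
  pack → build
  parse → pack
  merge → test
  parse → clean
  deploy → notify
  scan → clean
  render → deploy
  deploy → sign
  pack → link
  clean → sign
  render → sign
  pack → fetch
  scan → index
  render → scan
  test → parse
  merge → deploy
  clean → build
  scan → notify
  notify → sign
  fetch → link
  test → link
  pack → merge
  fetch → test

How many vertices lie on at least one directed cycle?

9

A vertex is on a directed cycle iff it belongs to a strongly connected component of size ≥ 2 (or has a self-loop).
The vertices on cycles are {link, pack, scan, test, clean, fetch, merge, parse, render} — 9 in total.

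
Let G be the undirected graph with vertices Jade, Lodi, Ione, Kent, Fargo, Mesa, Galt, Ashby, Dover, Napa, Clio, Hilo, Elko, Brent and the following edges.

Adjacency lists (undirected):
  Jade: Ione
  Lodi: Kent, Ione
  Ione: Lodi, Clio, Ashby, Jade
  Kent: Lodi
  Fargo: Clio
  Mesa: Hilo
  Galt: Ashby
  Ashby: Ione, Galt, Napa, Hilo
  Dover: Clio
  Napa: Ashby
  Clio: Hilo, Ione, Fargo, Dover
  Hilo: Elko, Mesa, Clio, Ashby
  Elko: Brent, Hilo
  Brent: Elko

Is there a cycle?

DFS, tracking each vertex's parent; an edge to a visited non-parent vertex closes a cycle.
Start from Ione:
visit Ione (parent –)
  visit Lodi (parent Ione)
    visit Kent (parent Lodi)
      Kent–Lodi: parent, skip
    Lodi–Ione: parent, skip
  visit Clio (parent Ione)
    visit Hilo (parent Clio)
      visit Elko (parent Hilo)
        visit Brent (parent Elko)
          Brent–Elko: parent, skip
        Elko–Hilo: parent, skip
      visit Mesa (parent Hilo)
        Mesa–Hilo: parent, skip
      Hilo–Clio: parent, skip
      visit Ashby (parent Hilo)
        Ashby–Ione: Ione visited and ≠ parent → cycle
Cycle: Ione – Clio – Hilo – Ashby – Ione.

Yes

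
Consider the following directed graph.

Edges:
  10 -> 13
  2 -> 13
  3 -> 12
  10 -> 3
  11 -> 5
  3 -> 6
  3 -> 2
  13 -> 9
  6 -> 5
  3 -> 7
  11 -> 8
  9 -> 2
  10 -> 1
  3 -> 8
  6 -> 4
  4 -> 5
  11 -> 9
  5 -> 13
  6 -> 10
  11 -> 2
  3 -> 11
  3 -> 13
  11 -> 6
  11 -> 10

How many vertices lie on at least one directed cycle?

7

A vertex is on a directed cycle iff it belongs to a strongly connected component of size ≥ 2 (or has a self-loop).
The vertices on cycles are {2, 3, 6, 9, 10, 11, 13} — 7 in total.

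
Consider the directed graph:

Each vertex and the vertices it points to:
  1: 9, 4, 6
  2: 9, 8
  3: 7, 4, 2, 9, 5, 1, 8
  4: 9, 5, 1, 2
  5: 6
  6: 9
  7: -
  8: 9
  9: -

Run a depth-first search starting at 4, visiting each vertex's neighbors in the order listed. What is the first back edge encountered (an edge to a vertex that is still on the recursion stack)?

1->4

DFS from 4 (visiting each vertex's neighbors in the order listed); mark gray on enter, black on exit:
4 gray
  9 gray
  9 black
  5 gray
    6 gray
      6→9: 9 black — skip
    6 black
  5 black
  1 gray
    1→9: 9 black — skip
    1→4: 4 is gray → back edge
First back edge: 1 → 4.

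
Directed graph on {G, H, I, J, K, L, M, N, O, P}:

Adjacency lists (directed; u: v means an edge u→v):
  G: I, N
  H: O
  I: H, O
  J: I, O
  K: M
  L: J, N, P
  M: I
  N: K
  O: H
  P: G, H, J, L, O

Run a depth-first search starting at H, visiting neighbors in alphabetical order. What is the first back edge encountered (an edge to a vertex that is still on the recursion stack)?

DFS from H (visiting neighbors in alphabetical order); mark gray on enter, black on exit:
H gray
  O gray
    O→H: H is gray → back edge
First back edge: O → H.

O->H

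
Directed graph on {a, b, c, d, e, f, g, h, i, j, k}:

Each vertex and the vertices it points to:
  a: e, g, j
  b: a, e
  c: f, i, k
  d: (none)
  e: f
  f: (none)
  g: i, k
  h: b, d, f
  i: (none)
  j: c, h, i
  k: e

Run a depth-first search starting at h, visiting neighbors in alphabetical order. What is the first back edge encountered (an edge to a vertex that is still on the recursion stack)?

j→h

DFS from h (visiting neighbors in alphabetical order); mark gray on enter, black on exit:
h gray
  b gray
    a gray
      e gray
        f gray
        f black
      e black
      g gray
        i gray
        i black
        k gray
          k→e: e black — skip
        k black
      g black
      j gray
        c gray
          c→f: f black — skip
          c→i: i black — skip
          c→k: k black — skip
        c black
        j→h: h is gray → back edge
First back edge: j → h.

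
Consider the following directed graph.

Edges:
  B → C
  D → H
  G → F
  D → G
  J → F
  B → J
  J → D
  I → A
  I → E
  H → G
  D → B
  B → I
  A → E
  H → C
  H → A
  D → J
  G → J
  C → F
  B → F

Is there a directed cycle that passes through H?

Yes

H is on a cycle iff H can reach itself via ≥1 edge.
H → G → J → D → H — yes.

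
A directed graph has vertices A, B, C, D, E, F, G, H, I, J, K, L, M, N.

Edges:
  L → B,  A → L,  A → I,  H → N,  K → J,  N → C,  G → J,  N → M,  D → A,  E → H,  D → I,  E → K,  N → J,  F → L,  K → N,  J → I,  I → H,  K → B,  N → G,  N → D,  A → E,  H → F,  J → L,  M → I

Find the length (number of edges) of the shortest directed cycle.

For each vertex v, BFS finds the shortest path from v back to v.
The shortest such closed walk is H → N → M → I → H, length 4.

4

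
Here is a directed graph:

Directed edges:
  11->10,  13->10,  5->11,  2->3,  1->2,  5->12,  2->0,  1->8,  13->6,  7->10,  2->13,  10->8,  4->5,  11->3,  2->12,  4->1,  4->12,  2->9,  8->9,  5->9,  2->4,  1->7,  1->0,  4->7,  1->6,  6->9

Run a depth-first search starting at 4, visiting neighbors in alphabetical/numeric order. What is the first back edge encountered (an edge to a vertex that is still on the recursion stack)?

2->4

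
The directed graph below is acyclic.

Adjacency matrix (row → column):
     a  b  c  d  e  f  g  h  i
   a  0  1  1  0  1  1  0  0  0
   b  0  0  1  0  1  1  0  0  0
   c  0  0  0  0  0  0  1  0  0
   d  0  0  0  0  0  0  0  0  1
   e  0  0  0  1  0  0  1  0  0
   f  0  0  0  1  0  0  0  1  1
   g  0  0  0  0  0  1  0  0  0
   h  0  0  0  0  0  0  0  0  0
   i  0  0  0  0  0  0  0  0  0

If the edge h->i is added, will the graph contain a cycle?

Adding h→i creates a cycle iff i can already reach h.
Explore from i: no path reaches h. The graph stays acyclic.

No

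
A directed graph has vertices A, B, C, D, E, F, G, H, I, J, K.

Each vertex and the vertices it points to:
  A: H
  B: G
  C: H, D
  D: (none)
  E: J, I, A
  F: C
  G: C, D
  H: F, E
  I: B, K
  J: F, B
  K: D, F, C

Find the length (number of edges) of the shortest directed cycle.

3

For each vertex v, BFS finds the shortest path from v back to v.
The shortest such closed walk is H → F → C → H, length 3.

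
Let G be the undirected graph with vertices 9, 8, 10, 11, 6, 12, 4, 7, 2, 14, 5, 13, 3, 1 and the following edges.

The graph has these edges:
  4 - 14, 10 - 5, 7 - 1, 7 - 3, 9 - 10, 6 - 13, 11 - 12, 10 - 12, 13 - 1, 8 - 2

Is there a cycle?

DFS, tracking each vertex's parent; an edge to a visited non-parent vertex closes a cycle.
Start from 9:
visit 9 (parent –)
  visit 10 (parent 9)
    visit 12 (parent 10)
      visit 11 (parent 12)
        11–12: parent, skip
      12–10: parent, skip
    10–9: parent, skip
    visit 5 (parent 10)
      5–10: parent, skip
visit 8 (parent –)
  visit 2 (parent 8)
    2–8: parent, skip
visit 6 (parent –)
  visit 13 (parent 6)
    13–6: parent, skip
    visit 1 (parent 13)
      1–13: parent, skip
      visit 7 (parent 1)
        7–1: parent, skip
        visit 3 (parent 7)
          3–7: parent, skip
visit 4 (parent –)
  visit 14 (parent 4)
    14–4: parent, skip
No non-parent visited neighbor found — the graph is a forest.

No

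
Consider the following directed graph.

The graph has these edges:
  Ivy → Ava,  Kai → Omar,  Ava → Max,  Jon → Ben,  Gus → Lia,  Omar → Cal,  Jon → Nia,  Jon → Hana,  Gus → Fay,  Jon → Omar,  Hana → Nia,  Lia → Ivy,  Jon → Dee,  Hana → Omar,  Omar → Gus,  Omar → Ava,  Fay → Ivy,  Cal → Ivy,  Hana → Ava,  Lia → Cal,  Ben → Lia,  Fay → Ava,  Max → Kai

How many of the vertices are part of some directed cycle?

9

A vertex is on a directed cycle iff it belongs to a strongly connected component of size ≥ 2 (or has a self-loop).
The vertices on cycles are {Ava, Cal, Fay, Gus, Ivy, Kai, Lia, Max, Omar} — 9 in total.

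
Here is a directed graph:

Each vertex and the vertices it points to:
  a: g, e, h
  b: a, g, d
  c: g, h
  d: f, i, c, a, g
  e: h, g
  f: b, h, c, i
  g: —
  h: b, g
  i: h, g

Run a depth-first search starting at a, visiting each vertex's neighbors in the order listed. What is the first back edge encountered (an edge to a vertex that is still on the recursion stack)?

b->a

DFS from a (visiting each vertex's neighbors in the order listed); mark gray on enter, black on exit:
a gray
  g gray
  g black
  e gray
    h gray
      b gray
        b→a: a is gray → back edge
First back edge: b → a.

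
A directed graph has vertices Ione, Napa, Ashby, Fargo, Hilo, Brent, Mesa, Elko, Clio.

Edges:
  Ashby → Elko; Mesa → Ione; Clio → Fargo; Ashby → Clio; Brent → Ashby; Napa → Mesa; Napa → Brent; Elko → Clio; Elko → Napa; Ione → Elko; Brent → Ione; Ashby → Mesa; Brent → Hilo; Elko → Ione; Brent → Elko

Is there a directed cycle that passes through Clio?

No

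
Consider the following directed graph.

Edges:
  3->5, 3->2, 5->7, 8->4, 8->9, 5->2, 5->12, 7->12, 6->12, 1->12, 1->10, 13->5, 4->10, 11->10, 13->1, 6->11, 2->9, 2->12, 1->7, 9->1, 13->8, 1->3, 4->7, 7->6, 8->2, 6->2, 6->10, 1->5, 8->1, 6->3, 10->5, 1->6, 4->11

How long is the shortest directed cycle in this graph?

4

For each vertex v, BFS finds the shortest path from v back to v.
The shortest such closed walk is 1 → 3 → 2 → 9 → 1, length 4.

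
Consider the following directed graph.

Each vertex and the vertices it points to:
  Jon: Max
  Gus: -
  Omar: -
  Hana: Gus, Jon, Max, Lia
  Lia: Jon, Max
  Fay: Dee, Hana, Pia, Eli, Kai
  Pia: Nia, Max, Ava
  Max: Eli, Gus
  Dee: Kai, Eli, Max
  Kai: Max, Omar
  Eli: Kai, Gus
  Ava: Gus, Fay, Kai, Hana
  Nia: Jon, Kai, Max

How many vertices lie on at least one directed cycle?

6

A vertex is on a directed cycle iff it belongs to a strongly connected component of size ≥ 2 (or has a self-loop).
The vertices on cycles are {Ava, Eli, Fay, Kai, Max, Pia} — 6 in total.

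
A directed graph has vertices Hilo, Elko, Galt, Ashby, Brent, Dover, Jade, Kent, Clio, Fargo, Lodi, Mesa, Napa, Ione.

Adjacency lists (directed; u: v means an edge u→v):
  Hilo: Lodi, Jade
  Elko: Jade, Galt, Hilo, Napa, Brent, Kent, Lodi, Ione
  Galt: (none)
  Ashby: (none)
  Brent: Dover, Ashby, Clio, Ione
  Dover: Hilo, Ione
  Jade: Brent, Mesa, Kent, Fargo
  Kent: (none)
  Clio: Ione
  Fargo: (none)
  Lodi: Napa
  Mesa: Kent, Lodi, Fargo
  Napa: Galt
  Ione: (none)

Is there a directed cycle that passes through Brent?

Yes

Brent is on a cycle iff Brent can reach itself via ≥1 edge.
Brent → Dover → Hilo → Jade → Brent — yes.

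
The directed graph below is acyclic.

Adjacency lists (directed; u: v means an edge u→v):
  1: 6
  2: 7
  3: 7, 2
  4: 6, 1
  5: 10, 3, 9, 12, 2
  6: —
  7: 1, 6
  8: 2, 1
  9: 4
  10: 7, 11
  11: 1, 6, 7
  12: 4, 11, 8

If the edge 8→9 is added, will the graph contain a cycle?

Adding 8→9 creates a cycle iff 9 can already reach 8.
Explore from 9: no path reaches 8. The graph stays acyclic.

No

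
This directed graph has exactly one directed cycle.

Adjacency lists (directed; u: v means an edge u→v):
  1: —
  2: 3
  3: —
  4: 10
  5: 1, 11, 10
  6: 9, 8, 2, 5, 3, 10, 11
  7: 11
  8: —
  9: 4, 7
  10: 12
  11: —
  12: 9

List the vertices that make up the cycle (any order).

DFS with gray/black marking from 9:
9 gray
  4 gray
    10 gray
      12 gray
        12→9: 9 is gray → back edge
Back edge closes the cycle 9 → 4 → 10 → 12 → 9; its vertices are {4, 9, 10, 12}.

4, 9, 10, 12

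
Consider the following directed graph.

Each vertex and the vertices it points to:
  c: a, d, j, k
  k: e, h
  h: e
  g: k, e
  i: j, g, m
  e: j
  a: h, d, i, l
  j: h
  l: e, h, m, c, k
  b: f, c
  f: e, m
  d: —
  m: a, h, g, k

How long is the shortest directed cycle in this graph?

3

For each vertex v, BFS finds the shortest path from v back to v.
The shortest such closed walk is c → a → l → c, length 3.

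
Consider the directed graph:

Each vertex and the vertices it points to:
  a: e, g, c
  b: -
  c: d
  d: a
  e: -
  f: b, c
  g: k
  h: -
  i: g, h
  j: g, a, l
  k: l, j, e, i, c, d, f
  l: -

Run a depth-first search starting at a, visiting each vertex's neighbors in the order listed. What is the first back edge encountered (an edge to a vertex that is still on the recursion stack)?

j->g

DFS from a (visiting each vertex's neighbors in the order listed); mark gray on enter, black on exit:
a gray
  e gray
  e black
  g gray
    k gray
      l gray
      l black
      j gray
        j→g: g is gray → back edge
First back edge: j → g.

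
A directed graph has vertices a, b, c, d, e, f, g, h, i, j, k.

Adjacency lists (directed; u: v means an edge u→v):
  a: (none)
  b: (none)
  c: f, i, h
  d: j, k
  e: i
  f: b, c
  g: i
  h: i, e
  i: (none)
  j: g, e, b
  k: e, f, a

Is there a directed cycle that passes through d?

d lies on a cycle iff there is a path from d back to itself.
Exploring from d, it never reaches itself; equivalently, its strongly connected component is a singleton.

No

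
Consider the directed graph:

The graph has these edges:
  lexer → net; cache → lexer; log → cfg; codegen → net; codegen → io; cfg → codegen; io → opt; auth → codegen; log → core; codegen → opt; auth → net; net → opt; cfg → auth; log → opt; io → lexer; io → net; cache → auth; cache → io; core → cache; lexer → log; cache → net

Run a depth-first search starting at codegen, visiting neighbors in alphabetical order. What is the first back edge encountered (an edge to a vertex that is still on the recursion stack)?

auth->codegen

DFS from codegen (visiting neighbors in alphabetical order); mark gray on enter, black on exit:
codegen gray
  io gray
    lexer gray
      log gray
        cfg gray
          auth gray
            auth→codegen: codegen is gray → back edge
First back edge: auth → codegen.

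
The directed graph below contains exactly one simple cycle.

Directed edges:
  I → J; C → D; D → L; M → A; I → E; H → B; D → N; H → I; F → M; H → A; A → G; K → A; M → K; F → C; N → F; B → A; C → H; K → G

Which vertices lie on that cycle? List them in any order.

C, D, F, N

DFS with gray/black marking from F:
F gray
  C gray
    H gray
      I gray
        E gray
        E black
        J gray
        J black
      I black
      B gray
        A gray
          G gray
          G black
        A black
      B black
      H→A: A black — skip
    H black
    D gray
      N gray
        N→F: F is gray → back edge
Back edge closes the cycle F → C → D → N → F; its vertices are {C, D, F, N}.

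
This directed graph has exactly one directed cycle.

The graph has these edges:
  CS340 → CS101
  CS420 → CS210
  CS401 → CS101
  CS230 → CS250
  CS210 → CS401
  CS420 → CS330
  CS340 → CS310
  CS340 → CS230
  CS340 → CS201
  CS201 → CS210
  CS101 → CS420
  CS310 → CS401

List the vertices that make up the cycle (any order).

CS101, CS210, CS401, CS420

DFS with gray/black marking from CS101:
CS101 gray
  CS420 gray
    CS210 gray
      CS401 gray
        CS401→CS101: CS101 is gray → back edge
Back edge closes the cycle CS101 → CS420 → CS210 → CS401 → CS101; its vertices are {CS101, CS210, CS401, CS420}.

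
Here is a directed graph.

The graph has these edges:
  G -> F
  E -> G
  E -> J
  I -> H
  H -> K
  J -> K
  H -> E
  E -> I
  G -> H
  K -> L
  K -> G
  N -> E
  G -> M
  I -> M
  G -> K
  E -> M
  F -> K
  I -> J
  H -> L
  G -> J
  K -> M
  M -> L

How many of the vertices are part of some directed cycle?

A vertex is on a directed cycle iff it belongs to a strongly connected component of size ≥ 2 (or has a self-loop).
The vertices on cycles are {E, F, G, H, I, J, K} — 7 in total.

7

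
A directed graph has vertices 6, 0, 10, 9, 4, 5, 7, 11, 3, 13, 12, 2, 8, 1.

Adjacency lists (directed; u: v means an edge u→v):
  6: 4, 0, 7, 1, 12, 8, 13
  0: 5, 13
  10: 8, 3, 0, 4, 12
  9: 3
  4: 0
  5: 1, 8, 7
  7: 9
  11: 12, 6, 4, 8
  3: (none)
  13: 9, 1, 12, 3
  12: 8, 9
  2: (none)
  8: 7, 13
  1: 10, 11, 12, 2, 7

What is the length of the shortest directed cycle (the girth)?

For each vertex v, BFS finds the shortest path from v back to v.
The shortest such closed walk is 1 → 11 → 6 → 1, length 3.

3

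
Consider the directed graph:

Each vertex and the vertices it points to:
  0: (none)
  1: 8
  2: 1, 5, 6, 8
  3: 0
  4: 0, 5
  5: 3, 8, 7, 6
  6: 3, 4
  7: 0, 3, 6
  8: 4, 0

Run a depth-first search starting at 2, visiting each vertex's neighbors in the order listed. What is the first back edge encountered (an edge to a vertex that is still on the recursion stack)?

DFS from 2 (visiting each vertex's neighbors in the order listed); mark gray on enter, black on exit:
2 gray
  1 gray
    8 gray
      4 gray
        0 gray
        0 black
        5 gray
          3 gray
            3→0: 0 black — skip
          3 black
          5→8: 8 is gray → back edge
First back edge: 5 → 8.

5->8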